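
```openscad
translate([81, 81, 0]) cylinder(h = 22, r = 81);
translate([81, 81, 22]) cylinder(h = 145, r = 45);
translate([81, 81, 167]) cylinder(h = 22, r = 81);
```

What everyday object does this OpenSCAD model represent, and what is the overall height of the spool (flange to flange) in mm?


A spool. The overall height is 189 mm.

Three coaxial cylinders, large–small–large — a spool. Two 22 mm flanges and a 145 mm core give 22 + 145 + 22 = 189 mm.


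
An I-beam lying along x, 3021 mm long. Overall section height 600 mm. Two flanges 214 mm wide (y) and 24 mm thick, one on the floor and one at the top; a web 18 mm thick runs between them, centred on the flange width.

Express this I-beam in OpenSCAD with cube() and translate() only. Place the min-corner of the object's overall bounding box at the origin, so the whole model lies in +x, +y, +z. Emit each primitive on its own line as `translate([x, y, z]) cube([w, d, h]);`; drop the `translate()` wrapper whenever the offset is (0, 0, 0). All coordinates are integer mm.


cube([3021, 214, 24]);
translate([0, 98, 24]) cube([3021, 18, 552]);
translate([0, 0, 576]) cube([3021, 214, 24]);


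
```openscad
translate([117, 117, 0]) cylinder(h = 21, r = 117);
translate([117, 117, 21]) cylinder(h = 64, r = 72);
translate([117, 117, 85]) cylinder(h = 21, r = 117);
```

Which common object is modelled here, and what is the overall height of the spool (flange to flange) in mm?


A spool. The overall height is 106 mm.

Three coaxial cylinders, large–small–large — a spool. Two 21 mm flanges and a 64 mm core give 21 + 64 + 21 = 106 mm.


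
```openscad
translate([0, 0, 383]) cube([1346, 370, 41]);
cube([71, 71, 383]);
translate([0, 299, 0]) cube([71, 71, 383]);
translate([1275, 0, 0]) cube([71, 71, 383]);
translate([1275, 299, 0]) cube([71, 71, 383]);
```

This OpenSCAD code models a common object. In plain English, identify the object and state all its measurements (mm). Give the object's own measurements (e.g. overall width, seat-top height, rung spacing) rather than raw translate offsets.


A long wooden bench with a 1346 mm (x) × 370 mm (y) seat, 41 mm thick, its top surface 424 mm above the floor. Four 71 mm square legs at the seat corners, flush with the edges, run from z = 0 to the seat underside.


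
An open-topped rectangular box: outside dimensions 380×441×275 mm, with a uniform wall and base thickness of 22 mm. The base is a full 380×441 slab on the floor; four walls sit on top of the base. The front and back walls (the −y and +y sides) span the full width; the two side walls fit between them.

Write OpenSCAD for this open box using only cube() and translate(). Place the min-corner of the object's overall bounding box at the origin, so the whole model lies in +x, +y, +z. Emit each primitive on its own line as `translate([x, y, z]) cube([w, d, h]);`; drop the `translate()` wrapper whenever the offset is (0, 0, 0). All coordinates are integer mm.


cube([380, 441, 22]);
translate([0, 0, 22]) cube([380, 22, 253]);
translate([0, 419, 22]) cube([380, 22, 253]);
translate([0, 22, 22]) cube([22, 397, 253]);
translate([358, 22, 22]) cube([22, 397, 253]);


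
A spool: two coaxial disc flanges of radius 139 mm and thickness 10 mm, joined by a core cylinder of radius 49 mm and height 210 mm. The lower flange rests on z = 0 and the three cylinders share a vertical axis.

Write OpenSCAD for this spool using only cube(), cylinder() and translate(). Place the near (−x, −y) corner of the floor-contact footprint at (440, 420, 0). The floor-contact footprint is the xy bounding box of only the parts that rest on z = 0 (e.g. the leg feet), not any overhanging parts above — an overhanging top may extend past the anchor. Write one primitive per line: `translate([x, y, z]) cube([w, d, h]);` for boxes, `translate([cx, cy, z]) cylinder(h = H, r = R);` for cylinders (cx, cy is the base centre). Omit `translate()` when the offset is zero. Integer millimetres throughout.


translate([579, 559, 0]) cylinder(h = 10, r = 139);
translate([579, 559, 10]) cylinder(h = 210, r = 49);
translate([579, 559, 220]) cylinder(h = 10, r = 139);


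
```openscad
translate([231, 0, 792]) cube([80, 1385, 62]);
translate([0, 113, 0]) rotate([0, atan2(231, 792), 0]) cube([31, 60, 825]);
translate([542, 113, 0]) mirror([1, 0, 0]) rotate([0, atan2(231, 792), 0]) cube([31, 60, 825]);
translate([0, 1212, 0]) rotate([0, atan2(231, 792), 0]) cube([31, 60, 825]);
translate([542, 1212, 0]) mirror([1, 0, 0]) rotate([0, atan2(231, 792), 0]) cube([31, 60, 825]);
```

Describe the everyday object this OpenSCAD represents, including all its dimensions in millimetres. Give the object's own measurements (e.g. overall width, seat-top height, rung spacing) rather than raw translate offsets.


A sawhorse. A 80×1385×62 mm beam (x, y, z) sits on two A-frame leg pairs. Each pair is two raked legs of 31×60 mm section (60 mm along y) splaying symmetrically in x. Each leg rises 792 mm vertically over 231 mm of horizontal reach and is 825 mm long along its own axis. Every leg's outer bottom edge rests on the floor and its outer top edge meets a bottom edge of the beam — the left legs (tilting toward +x) meet the beam's −x bottom edge, the right legs (their mirror images, tilting toward −x) meet its +x bottom edge — so the leg tops tuck under the beam, the beam's underside is 792 mm above the floor, and the feet are 542 mm apart outside-to-outside with the beam centred between them. The two leg pairs are set in 113 mm from either end of the beam.


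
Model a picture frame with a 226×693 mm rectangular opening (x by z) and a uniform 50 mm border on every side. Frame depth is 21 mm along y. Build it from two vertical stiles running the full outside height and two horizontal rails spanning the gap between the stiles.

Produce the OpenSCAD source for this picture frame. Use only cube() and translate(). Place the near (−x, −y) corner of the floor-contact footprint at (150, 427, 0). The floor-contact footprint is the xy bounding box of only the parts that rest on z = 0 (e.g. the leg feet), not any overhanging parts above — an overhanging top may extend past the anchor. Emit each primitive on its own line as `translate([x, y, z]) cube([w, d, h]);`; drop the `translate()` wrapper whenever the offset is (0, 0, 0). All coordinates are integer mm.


translate([150, 427, 0]) cube([50, 21, 793]);
translate([426, 427, 0]) cube([50, 21, 793]);
translate([200, 427, 0]) cube([226, 21, 50]);
translate([200, 427, 743]) cube([226, 21, 50]);


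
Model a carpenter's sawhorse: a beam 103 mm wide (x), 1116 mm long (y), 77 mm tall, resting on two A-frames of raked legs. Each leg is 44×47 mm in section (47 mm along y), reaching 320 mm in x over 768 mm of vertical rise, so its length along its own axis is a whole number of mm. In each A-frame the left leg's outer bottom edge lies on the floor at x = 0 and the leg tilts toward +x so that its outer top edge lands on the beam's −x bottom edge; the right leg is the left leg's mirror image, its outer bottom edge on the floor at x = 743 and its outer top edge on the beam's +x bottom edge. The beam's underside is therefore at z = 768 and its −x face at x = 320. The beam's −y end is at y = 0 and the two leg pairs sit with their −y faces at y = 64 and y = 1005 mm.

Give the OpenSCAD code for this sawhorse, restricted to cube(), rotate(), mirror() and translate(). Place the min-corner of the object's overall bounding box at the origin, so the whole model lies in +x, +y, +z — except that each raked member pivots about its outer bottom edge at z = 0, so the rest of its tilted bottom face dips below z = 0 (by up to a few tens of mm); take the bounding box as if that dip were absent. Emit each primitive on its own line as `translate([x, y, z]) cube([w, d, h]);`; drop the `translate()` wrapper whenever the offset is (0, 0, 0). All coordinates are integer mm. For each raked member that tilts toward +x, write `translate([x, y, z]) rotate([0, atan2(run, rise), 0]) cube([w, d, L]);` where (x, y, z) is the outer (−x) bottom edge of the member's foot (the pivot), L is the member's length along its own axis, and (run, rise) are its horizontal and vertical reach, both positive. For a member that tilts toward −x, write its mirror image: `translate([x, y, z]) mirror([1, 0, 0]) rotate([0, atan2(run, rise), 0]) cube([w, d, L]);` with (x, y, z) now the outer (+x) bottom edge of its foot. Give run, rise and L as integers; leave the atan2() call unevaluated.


// leg length = √(320² + 768²) = 832
// right-leg outer foot x = 2·320 + 103 = 743
// beam min-corner = (320, 0, 768)
translate([320, 0, 768]) cube([103, 1116, 77]);
translate([0, 64, 0]) rotate([0, atan2(320, 768), 0]) cube([44, 47, 832]);
translate([743, 64, 0]) mirror([1, 0, 0]) rotate([0, atan2(320, 768), 0]) cube([44, 47, 832]);
translate([0, 1005, 0]) rotate([0, atan2(320, 768), 0]) cube([44, 47, 832]);
translate([743, 1005, 0]) mirror([1, 0, 0]) rotate([0, atan2(320, 768), 0]) cube([44, 47, 832]);


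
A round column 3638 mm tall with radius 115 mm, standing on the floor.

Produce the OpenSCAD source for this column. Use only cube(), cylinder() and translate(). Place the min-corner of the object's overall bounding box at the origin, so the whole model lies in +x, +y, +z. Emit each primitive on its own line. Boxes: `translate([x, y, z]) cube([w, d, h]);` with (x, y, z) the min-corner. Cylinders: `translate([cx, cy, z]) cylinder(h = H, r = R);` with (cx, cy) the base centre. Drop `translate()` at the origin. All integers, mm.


translate([115, 115, 0]) cylinder(h = 3638, r = 115);


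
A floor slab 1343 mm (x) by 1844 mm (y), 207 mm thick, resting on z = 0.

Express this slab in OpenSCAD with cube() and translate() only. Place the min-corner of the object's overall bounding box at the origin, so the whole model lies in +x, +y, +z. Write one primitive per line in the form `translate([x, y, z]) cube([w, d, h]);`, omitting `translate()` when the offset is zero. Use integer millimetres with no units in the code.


cube([1343, 1844, 207]);


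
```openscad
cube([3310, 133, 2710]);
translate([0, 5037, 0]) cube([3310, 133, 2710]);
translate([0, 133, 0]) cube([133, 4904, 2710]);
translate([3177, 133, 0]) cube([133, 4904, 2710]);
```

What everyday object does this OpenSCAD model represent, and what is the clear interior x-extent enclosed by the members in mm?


A house (or room) frame. The interior width is 3044 mm.

Four 2710 mm walls enclosing a rectangle with no floor or roof — a room or house frame. Outside width is 3310 mm and wall thickness is 133 mm, so the interior width is 3310 − 2 × 133 = 3044 mm.


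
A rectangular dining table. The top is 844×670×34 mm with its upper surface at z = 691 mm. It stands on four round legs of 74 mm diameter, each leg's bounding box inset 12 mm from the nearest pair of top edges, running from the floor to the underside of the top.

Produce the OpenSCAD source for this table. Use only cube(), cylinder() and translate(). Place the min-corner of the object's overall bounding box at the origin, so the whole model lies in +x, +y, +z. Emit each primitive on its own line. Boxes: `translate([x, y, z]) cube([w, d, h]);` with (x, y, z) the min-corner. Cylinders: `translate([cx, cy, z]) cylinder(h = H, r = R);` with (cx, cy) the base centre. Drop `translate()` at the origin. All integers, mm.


translate([0, 0, 657]) cube([844, 670, 34]);
translate([49, 49, 0]) cylinder(h = 657, r = 37);
translate([795, 49, 0]) cylinder(h = 657, r = 37);
translate([49, 621, 0]) cylinder(h = 657, r = 37);
translate([795, 621, 0]) cylinder(h = 657, r = 37);


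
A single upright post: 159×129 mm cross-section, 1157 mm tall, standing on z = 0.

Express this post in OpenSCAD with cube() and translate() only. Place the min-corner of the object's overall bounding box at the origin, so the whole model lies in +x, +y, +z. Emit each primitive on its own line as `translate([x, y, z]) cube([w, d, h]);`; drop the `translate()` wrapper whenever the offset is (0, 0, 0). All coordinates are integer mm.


cube([159, 129, 1157]);


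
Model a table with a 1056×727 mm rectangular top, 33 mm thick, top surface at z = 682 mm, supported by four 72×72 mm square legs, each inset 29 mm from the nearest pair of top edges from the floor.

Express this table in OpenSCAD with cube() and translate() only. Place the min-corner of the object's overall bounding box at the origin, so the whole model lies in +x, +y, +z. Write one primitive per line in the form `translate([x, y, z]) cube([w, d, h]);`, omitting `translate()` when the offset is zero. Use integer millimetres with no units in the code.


translate([0, 0, 649]) cube([1056, 727, 33]);
translate([29, 29, 0]) cube([72, 72, 649]);
translate([955, 29, 0]) cube([72, 72, 649]);
translate([29, 626, 0]) cube([72, 72, 649]);
translate([955, 626, 0]) cube([72, 72, 649]);


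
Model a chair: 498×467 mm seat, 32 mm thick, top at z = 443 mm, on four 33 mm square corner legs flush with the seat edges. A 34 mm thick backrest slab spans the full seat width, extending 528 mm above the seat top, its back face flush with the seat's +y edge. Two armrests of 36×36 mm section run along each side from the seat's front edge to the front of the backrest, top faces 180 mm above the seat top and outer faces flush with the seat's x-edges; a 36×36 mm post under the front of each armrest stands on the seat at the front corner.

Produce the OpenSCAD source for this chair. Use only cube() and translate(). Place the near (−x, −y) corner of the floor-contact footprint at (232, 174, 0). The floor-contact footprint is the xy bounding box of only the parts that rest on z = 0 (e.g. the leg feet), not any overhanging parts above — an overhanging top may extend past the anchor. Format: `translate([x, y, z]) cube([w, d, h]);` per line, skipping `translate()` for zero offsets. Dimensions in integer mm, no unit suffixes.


translate([232, 174, 411]) cube([498, 467, 32]);
translate([232, 174, 0]) cube([33, 33, 411]);
translate([697, 174, 0]) cube([33, 33, 411]);
translate([232, 608, 0]) cube([33, 33, 411]);
translate([697, 608, 0]) cube([33, 33, 411]);
translate([232, 607, 443]) cube([498, 34, 528]);
translate([232, 174, 587]) cube([36, 433, 36]);
translate([694, 174, 587]) cube([36, 433, 36]);
translate([232, 174, 443]) cube([36, 36, 144]);
translate([694, 174, 443]) cube([36, 36, 144]);


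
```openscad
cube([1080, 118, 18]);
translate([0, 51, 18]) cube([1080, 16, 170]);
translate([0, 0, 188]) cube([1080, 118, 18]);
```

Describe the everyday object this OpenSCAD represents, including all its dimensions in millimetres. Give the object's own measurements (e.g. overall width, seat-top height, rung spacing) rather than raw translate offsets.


An I-beam lying along x, 1080 mm long. Overall section height 206 mm. Two flanges 118 mm wide (y) and 18 mm thick, one on the floor and one at the top; a web 16 mm thick runs between them, centred on the flange width.


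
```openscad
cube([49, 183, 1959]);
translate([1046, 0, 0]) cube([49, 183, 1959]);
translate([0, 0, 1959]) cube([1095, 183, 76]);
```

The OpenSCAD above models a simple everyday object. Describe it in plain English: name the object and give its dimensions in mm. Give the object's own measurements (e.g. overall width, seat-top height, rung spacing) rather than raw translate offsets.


A door frame. The clear opening is 997 mm wide and 1959 mm high. Two 49 mm wide jambs, 183 mm deep, stand either side of the opening from the floor to the top of the opening. A 76 mm thick head sits across the top of both jambs, spanning the full outside width of the frame.


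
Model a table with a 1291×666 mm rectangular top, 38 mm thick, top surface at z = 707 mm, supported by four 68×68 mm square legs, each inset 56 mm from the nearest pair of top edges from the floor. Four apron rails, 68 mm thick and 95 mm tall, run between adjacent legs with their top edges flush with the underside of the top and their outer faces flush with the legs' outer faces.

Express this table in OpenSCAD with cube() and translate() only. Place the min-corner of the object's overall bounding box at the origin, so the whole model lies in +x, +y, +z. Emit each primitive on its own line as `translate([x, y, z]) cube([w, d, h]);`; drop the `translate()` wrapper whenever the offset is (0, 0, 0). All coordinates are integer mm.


// leg_h = 707 - 38 = 669
// apron z = 669 - 95 = 574
translate([0, 0, 669]) cube([1291, 666, 38]);
translate([56, 56, 0]) cube([68, 68, 669]);
translate([1167, 56, 0]) cube([68, 68, 669]);
translate([56, 542, 0]) cube([68, 68, 669]);
translate([1167, 542, 0]) cube([68, 68, 669]);
translate([124, 56, 574]) cube([1043, 68, 95]);
translate([124, 542, 574]) cube([1043, 68, 95]);
translate([56, 124, 574]) cube([68, 418, 95]);
translate([1167, 124, 574]) cube([68, 418, 95]);


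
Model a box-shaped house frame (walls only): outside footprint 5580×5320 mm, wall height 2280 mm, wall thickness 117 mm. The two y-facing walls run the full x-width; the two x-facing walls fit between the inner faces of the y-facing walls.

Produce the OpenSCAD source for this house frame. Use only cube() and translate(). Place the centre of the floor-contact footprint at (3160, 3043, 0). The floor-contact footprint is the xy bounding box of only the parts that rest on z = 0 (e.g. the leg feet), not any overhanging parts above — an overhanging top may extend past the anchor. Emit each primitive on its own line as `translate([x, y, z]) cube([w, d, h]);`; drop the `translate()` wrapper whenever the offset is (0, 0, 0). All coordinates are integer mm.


translate([370, 383, 0]) cube([5580, 117, 2280]);
translate([370, 5586, 0]) cube([5580, 117, 2280]);
translate([370, 500, 0]) cube([117, 5086, 2280]);
translate([5833, 500, 0]) cube([117, 5086, 2280]);


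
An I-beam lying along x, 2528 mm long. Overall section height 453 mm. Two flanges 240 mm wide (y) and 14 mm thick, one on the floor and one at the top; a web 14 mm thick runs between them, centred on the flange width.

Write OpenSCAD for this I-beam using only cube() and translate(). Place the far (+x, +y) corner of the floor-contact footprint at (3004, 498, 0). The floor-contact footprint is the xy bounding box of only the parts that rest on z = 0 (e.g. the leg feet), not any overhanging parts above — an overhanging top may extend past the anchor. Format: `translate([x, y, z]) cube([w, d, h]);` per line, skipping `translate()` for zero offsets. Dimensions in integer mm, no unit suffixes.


translate([476, 258, 0]) cube([2528, 240, 14]);
translate([476, 371, 14]) cube([2528, 14, 425]);
translate([476, 258, 439]) cube([2528, 240, 14]);


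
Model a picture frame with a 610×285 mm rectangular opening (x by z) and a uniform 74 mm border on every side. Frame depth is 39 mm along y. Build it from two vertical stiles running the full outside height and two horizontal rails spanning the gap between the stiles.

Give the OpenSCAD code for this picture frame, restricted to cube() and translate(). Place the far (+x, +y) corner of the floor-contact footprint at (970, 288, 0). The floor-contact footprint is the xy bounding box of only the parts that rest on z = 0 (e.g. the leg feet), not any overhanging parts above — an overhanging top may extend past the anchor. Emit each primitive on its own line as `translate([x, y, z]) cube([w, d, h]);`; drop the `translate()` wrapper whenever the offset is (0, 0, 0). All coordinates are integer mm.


translate([212, 249, 0]) cube([74, 39, 433]);
translate([896, 249, 0]) cube([74, 39, 433]);
translate([286, 249, 0]) cube([610, 39, 74]);
translate([286, 249, 359]) cube([610, 39, 74]);


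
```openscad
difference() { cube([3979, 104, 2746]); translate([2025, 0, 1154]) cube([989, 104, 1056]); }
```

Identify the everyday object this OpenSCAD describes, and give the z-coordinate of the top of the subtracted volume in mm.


A wall with a window opening. The window head height is 2210 mm.

A wall with a rectangular opening subtracted — a window. Sill at z = 1154, opening 1056 mm tall, so the head is at 1154 + 1056 = 2210 mm.


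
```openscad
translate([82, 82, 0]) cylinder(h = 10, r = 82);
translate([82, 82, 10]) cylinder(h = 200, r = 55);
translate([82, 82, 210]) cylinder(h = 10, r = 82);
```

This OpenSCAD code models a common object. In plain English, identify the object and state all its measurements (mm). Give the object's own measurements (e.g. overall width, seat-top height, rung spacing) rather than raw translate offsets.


A spool: two coaxial disc flanges of radius 82 mm and thickness 10 mm, joined by a core cylinder of radius 55 mm and height 200 mm. The lower flange rests on z = 0 and the three cylinders share a vertical axis.


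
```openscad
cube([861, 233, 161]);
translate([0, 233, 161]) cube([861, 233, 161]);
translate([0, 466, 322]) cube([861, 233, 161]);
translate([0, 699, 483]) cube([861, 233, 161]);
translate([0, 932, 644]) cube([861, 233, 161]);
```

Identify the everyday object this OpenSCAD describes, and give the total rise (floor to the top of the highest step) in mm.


A staircase. The total rise is 805 mm.

5 identical blocks, each offset up and back from the previous — a staircase. Each step is 161 mm tall and there are 5 of them, so the total rise is 5 × 161 = 805 mm.


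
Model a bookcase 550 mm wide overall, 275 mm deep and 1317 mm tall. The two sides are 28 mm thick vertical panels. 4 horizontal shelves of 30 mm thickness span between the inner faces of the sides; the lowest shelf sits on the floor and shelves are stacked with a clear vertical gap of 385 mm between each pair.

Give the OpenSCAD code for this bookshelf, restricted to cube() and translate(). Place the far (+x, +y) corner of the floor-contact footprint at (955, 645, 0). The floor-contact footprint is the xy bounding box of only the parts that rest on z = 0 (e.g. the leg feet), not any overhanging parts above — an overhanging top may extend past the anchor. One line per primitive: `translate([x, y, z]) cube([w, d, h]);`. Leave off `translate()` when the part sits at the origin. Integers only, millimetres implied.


translate([405, 370, 0]) cube([28, 275, 1317]);
translate([927, 370, 0]) cube([28, 275, 1317]);
translate([433, 370, 0]) cube([494, 275, 30]);
translate([433, 370, 415]) cube([494, 275, 30]);
translate([433, 370, 830]) cube([494, 275, 30]);
translate([433, 370, 1245]) cube([494, 275, 30]);


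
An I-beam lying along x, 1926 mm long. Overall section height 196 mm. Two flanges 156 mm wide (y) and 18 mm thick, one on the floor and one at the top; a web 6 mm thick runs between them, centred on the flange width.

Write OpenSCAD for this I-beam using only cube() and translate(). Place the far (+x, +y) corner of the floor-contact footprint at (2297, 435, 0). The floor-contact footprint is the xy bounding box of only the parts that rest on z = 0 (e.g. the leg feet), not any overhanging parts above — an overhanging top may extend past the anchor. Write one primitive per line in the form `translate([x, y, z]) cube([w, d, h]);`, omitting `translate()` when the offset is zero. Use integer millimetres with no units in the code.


translate([371, 279, 0]) cube([1926, 156, 18]);
translate([371, 354, 18]) cube([1926, 6, 160]);
translate([371, 279, 178]) cube([1926, 156, 18]);


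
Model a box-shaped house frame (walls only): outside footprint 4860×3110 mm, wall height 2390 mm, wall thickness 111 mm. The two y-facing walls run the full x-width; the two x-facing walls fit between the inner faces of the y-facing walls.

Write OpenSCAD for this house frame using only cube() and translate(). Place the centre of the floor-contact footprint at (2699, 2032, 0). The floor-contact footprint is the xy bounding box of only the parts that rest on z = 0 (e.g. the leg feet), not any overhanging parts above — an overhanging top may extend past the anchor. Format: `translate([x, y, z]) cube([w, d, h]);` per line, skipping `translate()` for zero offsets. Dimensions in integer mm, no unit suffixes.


translate([269, 477, 0]) cube([4860, 111, 2390]);
translate([269, 3476, 0]) cube([4860, 111, 2390]);
translate([269, 588, 0]) cube([111, 2888, 2390]);
translate([5018, 588, 0]) cube([111, 2888, 2390]);


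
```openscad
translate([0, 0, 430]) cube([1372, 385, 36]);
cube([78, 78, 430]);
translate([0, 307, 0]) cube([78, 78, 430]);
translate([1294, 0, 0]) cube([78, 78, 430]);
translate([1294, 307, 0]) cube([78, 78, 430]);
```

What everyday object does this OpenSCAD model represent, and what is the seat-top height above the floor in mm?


A bench. The seat-top height is 466 mm.

A long slab on four corner posts — a bench. The slab sits at z = 430 with thickness 36, so the top is 430 + 36 = 466 mm.


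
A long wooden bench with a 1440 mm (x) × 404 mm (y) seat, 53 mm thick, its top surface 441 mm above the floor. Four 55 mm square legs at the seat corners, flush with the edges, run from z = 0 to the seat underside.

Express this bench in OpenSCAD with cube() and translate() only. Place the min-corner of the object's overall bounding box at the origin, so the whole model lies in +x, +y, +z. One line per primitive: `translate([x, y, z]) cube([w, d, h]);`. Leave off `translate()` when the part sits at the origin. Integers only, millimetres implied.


translate([0, 0, 388]) cube([1440, 404, 53]);
cube([55, 55, 388]);
translate([0, 349, 0]) cube([55, 55, 388]);
translate([1385, 0, 0]) cube([55, 55, 388]);
translate([1385, 349, 0]) cube([55, 55, 388]);


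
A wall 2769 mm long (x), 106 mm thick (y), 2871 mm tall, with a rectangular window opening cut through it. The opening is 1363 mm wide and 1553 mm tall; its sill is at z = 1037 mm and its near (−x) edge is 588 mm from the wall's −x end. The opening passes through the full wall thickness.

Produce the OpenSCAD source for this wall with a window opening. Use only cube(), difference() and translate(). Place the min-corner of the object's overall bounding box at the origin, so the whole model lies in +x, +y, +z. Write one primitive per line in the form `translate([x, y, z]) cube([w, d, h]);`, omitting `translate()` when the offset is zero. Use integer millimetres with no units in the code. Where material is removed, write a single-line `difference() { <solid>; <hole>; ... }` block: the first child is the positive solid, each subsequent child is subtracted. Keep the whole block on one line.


difference() { cube([2769, 106, 2871]); translate([588, 0, 1037]) cube([1363, 106, 1553]); }


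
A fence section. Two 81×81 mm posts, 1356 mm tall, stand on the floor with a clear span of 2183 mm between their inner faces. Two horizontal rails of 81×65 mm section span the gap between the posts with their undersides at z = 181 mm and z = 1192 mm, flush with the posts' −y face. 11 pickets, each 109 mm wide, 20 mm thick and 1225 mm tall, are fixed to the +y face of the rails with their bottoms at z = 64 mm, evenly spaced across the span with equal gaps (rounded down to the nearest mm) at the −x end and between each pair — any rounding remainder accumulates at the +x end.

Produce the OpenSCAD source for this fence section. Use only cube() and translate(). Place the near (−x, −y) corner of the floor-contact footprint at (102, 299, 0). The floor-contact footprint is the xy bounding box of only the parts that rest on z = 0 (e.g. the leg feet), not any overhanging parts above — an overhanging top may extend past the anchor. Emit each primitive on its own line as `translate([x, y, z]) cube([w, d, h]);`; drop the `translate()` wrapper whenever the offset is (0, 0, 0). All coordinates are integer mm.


translate([102, 299, 0]) cube([81, 81, 1356]);
translate([2366, 299, 0]) cube([81, 81, 1356]);
translate([183, 299, 181]) cube([2183, 81, 65]);
translate([183, 299, 1192]) cube([2183, 81, 65]);
translate([265, 380, 64]) cube([109, 20, 1225]);
translate([456, 380, 64]) cube([109, 20, 1225]);
translate([647, 380, 64]) cube([109, 20, 1225]);
translate([838, 380, 64]) cube([109, 20, 1225]);
translate([1029, 380, 64]) cube([109, 20, 1225]);
translate([1220, 380, 64]) cube([109, 20, 1225]);
translate([1411, 380, 64]) cube([109, 20, 1225]);
translate([1602, 380, 64]) cube([109, 20, 1225]);
translate([1793, 380, 64]) cube([109, 20, 1225]);
translate([1984, 380, 64]) cube([109, 20, 1225]);
translate([2175, 380, 64]) cube([109, 20, 1225]);


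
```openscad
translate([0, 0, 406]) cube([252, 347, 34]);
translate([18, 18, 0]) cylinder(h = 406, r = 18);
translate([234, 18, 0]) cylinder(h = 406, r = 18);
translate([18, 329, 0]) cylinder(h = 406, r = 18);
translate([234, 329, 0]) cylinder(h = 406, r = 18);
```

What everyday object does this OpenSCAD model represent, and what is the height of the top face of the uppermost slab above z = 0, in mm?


A stool. The seat height is 440 mm.

A 252×347×34 slab at z = 406 on four corner cylinders — a stool. The seat top is 406 + 34 = 440 mm.


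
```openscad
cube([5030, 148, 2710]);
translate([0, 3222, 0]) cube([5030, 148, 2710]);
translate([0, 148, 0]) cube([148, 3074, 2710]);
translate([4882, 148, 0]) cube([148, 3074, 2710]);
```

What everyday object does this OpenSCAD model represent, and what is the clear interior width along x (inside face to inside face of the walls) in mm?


A house (or room) frame. The interior width is 4734 mm.

Four 2710 mm walls enclosing a rectangle with no floor or roof — a room or house frame. Outside width is 5030 mm and wall thickness is 148 mm, so the interior width is 5030 − 2 × 148 = 4734 mm.


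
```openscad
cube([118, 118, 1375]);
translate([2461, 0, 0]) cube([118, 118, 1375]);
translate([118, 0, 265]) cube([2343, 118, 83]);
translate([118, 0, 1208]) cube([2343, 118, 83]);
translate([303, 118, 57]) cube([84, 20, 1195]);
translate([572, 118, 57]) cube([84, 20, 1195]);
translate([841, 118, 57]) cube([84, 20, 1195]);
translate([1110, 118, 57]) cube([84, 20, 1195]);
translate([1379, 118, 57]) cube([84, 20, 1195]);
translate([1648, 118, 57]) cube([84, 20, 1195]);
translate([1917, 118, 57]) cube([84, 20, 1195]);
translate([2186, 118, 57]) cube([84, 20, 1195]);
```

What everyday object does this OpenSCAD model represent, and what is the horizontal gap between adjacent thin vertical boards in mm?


A fence section. The picket gap is 185 mm.

Two posts, two rails, 8 pickets — a fence section. Span 2343 mm holds 8 pickets of 84 mm with 9 equal gaps: ⌊(2343 − 8·84) / 9⌋ = 185 mm.


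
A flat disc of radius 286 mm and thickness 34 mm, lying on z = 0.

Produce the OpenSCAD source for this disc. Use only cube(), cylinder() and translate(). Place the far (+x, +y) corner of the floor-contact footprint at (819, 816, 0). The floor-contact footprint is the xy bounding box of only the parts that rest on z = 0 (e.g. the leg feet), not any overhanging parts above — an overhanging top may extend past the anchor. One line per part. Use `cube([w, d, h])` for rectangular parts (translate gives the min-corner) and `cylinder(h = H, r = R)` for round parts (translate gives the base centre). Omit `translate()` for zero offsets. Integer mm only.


translate([533, 530, 0]) cylinder(h = 34, r = 286);


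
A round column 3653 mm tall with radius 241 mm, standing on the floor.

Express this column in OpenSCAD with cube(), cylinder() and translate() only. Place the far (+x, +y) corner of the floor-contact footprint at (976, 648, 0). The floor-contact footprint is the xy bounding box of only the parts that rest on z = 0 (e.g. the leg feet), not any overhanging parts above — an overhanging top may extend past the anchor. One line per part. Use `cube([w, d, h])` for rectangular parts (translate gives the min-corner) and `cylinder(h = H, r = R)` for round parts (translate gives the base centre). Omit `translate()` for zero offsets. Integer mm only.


translate([735, 407, 0]) cylinder(h = 3653, r = 241);


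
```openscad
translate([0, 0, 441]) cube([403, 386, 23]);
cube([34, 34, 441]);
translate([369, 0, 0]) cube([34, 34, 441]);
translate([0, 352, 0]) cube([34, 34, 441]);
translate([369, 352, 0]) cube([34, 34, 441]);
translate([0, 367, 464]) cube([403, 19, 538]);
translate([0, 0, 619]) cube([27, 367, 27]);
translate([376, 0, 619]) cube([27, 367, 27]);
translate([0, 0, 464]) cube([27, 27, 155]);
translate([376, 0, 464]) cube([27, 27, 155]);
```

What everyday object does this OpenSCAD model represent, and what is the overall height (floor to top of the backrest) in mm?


A chair. The overall height is 1002 mm.

A slab on four corner posts with a tall panel at the back — a chair. The seat slab sits at z = 441 with thickness 23, and the 538 mm backrest starts at the seat top, so the overall height is 441 + 23 + 538 = 1002 mm.


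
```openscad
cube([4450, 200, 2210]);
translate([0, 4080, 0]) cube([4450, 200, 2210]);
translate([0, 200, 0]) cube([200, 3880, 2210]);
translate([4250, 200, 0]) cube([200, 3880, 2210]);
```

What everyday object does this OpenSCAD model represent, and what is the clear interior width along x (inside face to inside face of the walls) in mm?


A house (or room) frame. The interior width is 4050 mm.

Four 2210 mm walls enclosing a rectangle with no floor or roof — a room or house frame. Outside width is 4450 mm and wall thickness is 200 mm, so the interior width is 4450 − 2 × 200 = 4050 mm.


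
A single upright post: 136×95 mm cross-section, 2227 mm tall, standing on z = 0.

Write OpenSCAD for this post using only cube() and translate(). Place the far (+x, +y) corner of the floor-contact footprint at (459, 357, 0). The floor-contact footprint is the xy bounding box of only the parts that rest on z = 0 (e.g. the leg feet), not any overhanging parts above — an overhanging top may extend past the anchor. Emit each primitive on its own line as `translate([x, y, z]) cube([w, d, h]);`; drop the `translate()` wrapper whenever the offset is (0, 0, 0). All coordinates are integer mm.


translate([323, 262, 0]) cube([136, 95, 2227]);


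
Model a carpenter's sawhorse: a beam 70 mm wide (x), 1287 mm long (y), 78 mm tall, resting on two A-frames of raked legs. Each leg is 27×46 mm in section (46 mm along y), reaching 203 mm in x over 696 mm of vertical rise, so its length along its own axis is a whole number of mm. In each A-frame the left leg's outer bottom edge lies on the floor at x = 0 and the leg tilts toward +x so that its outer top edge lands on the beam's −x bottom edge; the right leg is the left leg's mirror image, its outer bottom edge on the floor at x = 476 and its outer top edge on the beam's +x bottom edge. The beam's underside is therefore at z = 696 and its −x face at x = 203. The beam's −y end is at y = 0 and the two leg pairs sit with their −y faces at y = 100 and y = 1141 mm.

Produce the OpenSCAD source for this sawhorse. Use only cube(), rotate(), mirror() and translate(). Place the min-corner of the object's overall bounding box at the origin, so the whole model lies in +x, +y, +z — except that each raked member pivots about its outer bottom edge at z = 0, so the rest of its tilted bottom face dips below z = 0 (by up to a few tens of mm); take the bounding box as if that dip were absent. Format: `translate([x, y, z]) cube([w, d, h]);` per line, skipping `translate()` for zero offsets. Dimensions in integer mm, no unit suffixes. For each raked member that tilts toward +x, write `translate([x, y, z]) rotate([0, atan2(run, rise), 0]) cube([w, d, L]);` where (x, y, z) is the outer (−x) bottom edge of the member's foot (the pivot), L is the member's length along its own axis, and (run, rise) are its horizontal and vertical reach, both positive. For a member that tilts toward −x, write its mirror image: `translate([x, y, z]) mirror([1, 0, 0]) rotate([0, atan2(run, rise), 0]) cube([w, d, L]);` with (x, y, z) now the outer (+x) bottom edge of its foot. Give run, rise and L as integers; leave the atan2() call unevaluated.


translate([203, 0, 696]) cube([70, 1287, 78]);
translate([0, 100, 0]) rotate([0, atan2(203, 696), 0]) cube([27, 46, 725]);
translate([476, 100, 0]) mirror([1, 0, 0]) rotate([0, atan2(203, 696), 0]) cube([27, 46, 725]);
translate([0, 1141, 0]) rotate([0, atan2(203, 696), 0]) cube([27, 46, 725]);
translate([476, 1141, 0]) mirror([1, 0, 0]) rotate([0, atan2(203, 696), 0]) cube([27, 46, 725]);


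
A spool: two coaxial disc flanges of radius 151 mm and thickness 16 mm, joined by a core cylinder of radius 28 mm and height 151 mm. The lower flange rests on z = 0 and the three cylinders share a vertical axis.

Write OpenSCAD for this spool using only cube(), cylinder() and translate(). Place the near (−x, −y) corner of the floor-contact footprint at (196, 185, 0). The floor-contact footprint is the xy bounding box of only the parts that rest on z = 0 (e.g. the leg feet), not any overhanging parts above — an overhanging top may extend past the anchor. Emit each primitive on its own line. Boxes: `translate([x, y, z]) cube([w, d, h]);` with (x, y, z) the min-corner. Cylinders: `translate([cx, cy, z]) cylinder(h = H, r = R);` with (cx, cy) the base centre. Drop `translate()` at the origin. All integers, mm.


translate([347, 336, 0]) cylinder(h = 16, r = 151);
translate([347, 336, 16]) cylinder(h = 151, r = 28);
translate([347, 336, 167]) cylinder(h = 16, r = 151);


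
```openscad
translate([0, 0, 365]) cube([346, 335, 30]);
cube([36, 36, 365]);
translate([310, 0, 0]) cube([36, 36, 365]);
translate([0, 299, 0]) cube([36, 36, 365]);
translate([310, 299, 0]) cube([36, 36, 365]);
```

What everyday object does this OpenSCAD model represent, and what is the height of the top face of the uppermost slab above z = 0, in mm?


A stool. The seat height is 395 mm.

A 346×335×30 slab at z = 365 on four corner posts — a stool. The seat top is 365 + 30 = 395 mm.


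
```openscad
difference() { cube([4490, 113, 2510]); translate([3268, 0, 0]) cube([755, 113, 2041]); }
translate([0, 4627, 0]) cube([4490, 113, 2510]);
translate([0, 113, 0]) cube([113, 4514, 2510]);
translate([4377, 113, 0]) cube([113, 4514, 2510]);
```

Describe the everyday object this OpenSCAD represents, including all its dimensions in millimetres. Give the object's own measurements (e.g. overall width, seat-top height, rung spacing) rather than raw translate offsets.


A single room: four walls, each 2510 mm tall and 113 mm thick, enclosing an outside footprint 4490×4740 mm (x × y), no floor or roof. The front and back walls (−y and +y sides) run the full x-width; the side walls fit between their inner faces. A door opening 755 mm wide and 2041 mm tall is cut through the front wall from the floor up, its −x edge 3268 mm from the wall's −x end.


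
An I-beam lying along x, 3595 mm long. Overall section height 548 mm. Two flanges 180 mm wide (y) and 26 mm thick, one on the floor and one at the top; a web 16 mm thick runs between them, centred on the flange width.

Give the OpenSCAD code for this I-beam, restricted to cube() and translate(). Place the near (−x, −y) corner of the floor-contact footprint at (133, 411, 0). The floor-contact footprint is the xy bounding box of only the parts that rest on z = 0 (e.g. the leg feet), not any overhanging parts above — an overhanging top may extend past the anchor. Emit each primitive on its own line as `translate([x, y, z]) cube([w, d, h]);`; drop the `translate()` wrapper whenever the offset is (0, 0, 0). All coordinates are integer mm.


translate([133, 411, 0]) cube([3595, 180, 26]);
translate([133, 493, 26]) cube([3595, 16, 496]);
translate([133, 411, 522]) cube([3595, 180, 26]);


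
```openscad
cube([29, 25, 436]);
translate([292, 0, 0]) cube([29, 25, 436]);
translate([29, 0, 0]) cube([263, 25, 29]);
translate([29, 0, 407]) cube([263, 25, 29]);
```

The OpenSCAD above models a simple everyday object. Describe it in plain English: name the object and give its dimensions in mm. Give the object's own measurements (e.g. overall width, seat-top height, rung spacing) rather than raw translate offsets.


A rectangular picture frame lying in the x–z plane (depth along y). The opening is 263 mm wide (x) by 378 mm tall (z), surrounded by a border 29 mm wide on all four sides. The frame is 25 mm deep and is made of two full-height vertical stiles with two horizontal rails fitted between them.
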